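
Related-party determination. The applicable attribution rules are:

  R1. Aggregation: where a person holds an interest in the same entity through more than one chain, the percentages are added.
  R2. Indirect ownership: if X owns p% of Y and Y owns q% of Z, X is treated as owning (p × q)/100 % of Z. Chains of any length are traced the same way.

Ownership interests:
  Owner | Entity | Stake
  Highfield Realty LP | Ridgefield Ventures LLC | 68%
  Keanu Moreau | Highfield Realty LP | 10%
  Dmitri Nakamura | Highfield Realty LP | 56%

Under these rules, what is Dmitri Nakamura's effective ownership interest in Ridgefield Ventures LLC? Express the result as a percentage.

Chain via Highfield Realty LP (R2): 56% × 68% = 38.08% of Ridgefield Ventures LLC.

38.08%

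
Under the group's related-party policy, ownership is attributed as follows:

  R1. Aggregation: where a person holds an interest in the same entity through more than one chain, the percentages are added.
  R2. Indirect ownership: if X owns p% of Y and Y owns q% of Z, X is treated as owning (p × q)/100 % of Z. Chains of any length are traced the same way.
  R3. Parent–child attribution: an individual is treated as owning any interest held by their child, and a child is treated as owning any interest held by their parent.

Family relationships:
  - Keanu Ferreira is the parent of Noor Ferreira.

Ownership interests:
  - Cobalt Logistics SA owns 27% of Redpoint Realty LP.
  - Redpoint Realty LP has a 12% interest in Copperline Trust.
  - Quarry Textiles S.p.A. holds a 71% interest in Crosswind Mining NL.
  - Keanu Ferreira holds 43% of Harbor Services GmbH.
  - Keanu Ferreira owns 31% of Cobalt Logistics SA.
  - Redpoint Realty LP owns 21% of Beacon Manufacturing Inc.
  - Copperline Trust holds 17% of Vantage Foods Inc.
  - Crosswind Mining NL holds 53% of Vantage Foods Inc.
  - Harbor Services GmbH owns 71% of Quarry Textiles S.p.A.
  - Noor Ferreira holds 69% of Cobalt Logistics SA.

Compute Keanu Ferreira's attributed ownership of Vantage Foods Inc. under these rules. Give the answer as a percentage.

By parent–child attribution (R3), Keanu Ferreira is treated as also owning Noor Ferreira's interest in Cobalt Logistics SA, giving 31% + 69% = 100%.
Chain via Harbor Services GmbH → Quarry Textiles S.p.A. → Crosswind Mining NL (R2): 43% × 71% × 71% × 53% = 11.488439% of Vantage Foods Inc.
Chain via Cobalt Logistics SA → Redpoint Realty LP → Copperline Trust (R2): 100% × 27% × 12% × 17% = 0.5508% of Vantage Foods Inc.
Aggregating (R1): 11.488439% + 0.5508% = 12.039239%.

12.039239%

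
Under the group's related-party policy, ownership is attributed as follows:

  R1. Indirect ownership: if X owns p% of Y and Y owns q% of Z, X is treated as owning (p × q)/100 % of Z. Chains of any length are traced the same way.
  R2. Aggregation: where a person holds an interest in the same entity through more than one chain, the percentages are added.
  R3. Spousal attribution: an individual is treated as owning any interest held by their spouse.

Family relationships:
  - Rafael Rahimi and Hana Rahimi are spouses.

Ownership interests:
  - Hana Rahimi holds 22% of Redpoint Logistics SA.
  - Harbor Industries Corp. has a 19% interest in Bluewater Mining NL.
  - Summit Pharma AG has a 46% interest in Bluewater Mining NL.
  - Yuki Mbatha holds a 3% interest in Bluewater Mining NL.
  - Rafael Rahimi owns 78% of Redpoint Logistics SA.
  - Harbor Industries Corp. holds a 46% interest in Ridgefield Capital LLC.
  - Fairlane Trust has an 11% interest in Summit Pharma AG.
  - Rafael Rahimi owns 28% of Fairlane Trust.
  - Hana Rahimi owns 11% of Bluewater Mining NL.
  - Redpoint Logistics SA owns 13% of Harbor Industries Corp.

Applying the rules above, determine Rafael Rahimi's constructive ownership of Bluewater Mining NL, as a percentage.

14.8868%

By spousal attribution (R3), Rafael Rahimi is treated as also owning Hana Rahimi's interest in Redpoint Logistics SA, giving 78% + 22% = 100%.
By spousal attribution (R3), Rafael Rahimi is treated as owning Hana Rahimi's 11% interest in Bluewater Mining NL.
Chain via Fairlane Trust → Summit Pharma AG (R1): 28% × 11% × 46% = 1.4168% of Bluewater Mining NL.
Chain via Redpoint Logistics SA → Harbor Industries Corp. (R1): 100% × 13% × 19% = 2.47% of Bluewater Mining NL.
Direct interest in Bluewater Mining NL: 11%.
Aggregating (R2): 1.4168% + 2.47% + 11% = 14.8868%.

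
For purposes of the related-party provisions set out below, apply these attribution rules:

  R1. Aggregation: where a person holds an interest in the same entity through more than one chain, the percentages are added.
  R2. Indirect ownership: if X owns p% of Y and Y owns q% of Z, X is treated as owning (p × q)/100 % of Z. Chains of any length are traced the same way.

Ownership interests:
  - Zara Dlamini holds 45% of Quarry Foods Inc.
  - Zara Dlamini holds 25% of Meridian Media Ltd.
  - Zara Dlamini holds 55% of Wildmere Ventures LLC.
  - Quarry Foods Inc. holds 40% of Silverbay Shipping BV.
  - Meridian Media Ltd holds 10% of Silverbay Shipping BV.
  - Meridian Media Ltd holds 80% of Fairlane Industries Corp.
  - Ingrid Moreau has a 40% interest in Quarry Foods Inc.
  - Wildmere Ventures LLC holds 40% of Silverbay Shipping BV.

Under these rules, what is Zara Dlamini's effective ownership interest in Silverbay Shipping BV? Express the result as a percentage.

42.5%

Chain via Quarry Foods Inc. (R2): 45% × 40% = 18% of Silverbay Shipping BV.
Chain via Wildmere Ventures LLC (R2): 55% × 40% = 22% of Silverbay Shipping BV.
Chain via Meridian Media Ltd (R2): 25% × 10% = 2.5% of Silverbay Shipping BV.
Aggregating (R1): 18% + 22% + 2.5% = 42.5%.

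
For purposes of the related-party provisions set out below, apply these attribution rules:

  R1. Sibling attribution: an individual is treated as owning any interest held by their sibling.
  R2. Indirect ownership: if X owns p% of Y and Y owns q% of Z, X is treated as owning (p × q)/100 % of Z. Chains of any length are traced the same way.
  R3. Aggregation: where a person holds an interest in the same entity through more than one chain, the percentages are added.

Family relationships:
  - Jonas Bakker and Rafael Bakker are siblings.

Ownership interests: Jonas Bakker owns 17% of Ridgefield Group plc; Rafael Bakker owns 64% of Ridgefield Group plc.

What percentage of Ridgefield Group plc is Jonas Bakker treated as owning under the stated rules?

81%

By sibling attribution (R1), Jonas Bakker is treated as also owning Rafael Bakker's interest in Ridgefield Group plc, giving 17% + 64% = 81%.
Direct interest in Ridgefield Group plc: 81%.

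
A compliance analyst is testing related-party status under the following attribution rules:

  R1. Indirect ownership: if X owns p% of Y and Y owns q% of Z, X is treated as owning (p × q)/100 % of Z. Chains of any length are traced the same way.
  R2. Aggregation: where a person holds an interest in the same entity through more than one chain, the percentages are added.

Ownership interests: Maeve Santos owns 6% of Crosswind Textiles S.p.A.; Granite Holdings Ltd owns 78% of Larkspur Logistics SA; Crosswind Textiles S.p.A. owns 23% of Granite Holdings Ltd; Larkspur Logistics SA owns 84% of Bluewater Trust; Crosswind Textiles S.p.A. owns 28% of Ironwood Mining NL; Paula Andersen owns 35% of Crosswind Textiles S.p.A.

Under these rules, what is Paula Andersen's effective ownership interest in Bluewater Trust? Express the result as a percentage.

Chain via Crosswind Textiles S.p.A. → Granite Holdings Ltd → Larkspur Logistics SA (R1): 35% × 23% × 78% × 84% = 5.27436% of Bluewater Trust.

5.27436%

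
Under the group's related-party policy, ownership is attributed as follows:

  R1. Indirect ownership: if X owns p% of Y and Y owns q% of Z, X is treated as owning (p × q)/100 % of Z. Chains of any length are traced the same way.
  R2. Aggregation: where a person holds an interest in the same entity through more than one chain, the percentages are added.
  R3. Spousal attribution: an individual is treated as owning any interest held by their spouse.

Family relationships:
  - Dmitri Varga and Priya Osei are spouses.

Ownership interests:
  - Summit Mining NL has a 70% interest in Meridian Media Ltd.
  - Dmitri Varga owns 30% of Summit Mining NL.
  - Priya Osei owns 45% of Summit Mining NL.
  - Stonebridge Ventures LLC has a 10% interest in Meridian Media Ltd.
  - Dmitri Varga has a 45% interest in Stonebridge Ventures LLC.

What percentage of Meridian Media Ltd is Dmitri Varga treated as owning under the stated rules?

By spousal attribution (R3), Dmitri Varga is treated as also owning Priya Osei's interest in Summit Mining NL, giving 30% + 45% = 75%.
Chain via Summit Mining NL (R1): 75% × 70% = 52.5% of Meridian Media Ltd.
Chain via Stonebridge Ventures LLC (R1): 45% × 10% = 4.5% of Meridian Media Ltd.
Aggregating (R2): 52.5% + 4.5% = 57%.

57%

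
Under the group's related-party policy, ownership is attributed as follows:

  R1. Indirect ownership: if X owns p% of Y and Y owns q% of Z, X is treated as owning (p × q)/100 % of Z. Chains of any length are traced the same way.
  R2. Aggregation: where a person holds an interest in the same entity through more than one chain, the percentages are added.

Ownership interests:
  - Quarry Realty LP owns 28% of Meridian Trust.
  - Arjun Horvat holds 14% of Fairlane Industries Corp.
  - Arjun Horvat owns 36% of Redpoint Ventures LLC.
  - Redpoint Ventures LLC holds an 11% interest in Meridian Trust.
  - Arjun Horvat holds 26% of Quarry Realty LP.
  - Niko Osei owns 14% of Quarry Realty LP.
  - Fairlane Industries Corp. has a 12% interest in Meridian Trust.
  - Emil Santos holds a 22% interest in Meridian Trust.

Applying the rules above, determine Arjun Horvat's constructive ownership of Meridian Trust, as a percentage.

Chain via Quarry Realty LP (R1): 26% × 28% = 7.28% of Meridian Trust.
Chain via Fairlane Industries Corp. (R1): 14% × 12% = 1.68% of Meridian Trust.
Chain via Redpoint Ventures LLC (R1): 36% × 11% = 3.96% of Meridian Trust.
Aggregating (R2): 7.28% + 1.68% + 3.96% = 12.92%.

12.92%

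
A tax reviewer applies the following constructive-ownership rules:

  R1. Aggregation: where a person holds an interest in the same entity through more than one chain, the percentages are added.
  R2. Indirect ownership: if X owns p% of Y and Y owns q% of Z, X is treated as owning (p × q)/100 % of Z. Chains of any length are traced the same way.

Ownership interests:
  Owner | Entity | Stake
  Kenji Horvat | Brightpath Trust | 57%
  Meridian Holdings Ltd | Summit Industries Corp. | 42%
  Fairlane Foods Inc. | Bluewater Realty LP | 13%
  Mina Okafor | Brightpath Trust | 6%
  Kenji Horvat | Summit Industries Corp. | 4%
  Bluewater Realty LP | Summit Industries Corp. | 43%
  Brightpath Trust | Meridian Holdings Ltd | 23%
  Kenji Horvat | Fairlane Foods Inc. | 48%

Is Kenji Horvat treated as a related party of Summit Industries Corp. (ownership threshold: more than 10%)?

Chain via Brightpath Trust → Meridian Holdings Ltd (R2): 57% × 23% × 42% = 5.5062% of Summit Industries Corp.
Chain via Fairlane Foods Inc. → Bluewater Realty LP (R2): 48% × 13% × 43% = 2.6832% of Summit Industries Corp.
Direct interest in Summit Industries Corp: 4%.
Aggregating (R1): 5.5062% + 2.6832% + 4% = 12.1894%.
12.1894% exceeds the 10% threshold, so Kenji is a related party to Summit Industries Corp.

Yes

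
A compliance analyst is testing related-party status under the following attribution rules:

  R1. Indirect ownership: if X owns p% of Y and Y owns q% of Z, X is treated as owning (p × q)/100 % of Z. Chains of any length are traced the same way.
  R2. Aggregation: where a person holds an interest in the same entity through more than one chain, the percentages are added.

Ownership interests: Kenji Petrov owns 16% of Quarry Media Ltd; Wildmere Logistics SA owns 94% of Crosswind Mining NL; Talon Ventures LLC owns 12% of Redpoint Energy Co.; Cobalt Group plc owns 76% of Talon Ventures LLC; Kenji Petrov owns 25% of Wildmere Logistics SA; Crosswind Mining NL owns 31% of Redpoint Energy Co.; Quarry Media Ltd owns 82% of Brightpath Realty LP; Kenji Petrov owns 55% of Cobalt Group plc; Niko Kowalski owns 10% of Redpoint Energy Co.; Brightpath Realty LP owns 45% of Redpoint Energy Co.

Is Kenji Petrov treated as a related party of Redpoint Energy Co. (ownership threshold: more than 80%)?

Chain via Cobalt Group plc → Talon Ventures LLC (R1): 55% × 76% × 12% = 5.016% of Redpoint Energy Co.
Chain via Quarry Media Ltd → Brightpath Realty LP (R1): 16% × 82% × 45% = 5.904% of Redpoint Energy Co.
Chain via Wildmere Logistics SA → Crosswind Mining NL (R1): 25% × 94% × 31% = 7.285% of Redpoint Energy Co.
Aggregating (R2): 5.016% + 5.904% + 7.285% = 18.205%.
18.205% does not exceed the 80% threshold, so Kenji is not a related party to Redpoint Energy Co.

No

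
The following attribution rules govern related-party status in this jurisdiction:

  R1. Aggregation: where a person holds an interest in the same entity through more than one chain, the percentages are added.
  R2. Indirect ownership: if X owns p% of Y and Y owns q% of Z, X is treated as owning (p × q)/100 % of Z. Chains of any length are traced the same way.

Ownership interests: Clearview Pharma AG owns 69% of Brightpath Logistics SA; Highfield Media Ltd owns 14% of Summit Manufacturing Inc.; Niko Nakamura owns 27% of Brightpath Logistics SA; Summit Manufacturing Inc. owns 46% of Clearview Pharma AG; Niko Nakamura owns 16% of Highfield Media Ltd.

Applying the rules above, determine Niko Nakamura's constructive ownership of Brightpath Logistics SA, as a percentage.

Chain via Highfield Media Ltd → Summit Manufacturing Inc. → Clearview Pharma AG (R2): 16% × 14% × 46% × 69% = 0.710976% of Brightpath Logistics SA.
Direct interest in Brightpath Logistics SA: 27%.
Aggregating (R1): 0.710976% + 27% = 27.710976%.

27.710976%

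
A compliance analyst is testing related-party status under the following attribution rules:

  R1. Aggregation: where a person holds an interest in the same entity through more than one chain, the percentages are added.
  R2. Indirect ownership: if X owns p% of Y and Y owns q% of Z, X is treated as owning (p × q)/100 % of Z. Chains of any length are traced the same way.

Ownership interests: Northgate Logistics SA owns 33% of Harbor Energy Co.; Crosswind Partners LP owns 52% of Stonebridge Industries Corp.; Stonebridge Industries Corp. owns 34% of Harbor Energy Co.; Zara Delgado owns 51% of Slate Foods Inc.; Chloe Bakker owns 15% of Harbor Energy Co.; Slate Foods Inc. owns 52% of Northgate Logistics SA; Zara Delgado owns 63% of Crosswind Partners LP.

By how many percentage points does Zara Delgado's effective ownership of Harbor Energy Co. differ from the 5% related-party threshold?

14.89

Chain via Slate Foods Inc. → Northgate Logistics SA (R2): 51% × 52% × 33% = 8.7516% of Harbor Energy Co.
Chain via Crosswind Partners LP → Stonebridge Industries Corp. (R2): 63% × 52% × 34% = 11.1384% of Harbor Energy Co.
Aggregating (R1): 8.7516% + 11.1384% = 19.89%.
19.89% exceeds the 5% threshold by 14.89 percentage points.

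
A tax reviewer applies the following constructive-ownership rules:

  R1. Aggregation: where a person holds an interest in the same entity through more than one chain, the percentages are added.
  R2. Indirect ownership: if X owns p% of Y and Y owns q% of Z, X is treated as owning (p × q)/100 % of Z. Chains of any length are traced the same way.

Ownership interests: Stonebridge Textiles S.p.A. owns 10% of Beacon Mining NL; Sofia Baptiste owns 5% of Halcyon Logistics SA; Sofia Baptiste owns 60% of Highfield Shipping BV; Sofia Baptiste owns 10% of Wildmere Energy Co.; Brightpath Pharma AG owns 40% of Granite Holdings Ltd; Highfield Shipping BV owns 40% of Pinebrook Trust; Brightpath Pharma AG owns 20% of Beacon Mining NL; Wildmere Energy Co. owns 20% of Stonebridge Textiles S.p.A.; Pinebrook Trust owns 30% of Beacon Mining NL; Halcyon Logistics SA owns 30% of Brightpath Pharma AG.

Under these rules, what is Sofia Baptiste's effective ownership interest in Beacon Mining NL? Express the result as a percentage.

Chain via Highfield Shipping BV → Pinebrook Trust (R2): 60% × 40% × 30% = 7.2% of Beacon Mining NL.
Chain via Wildmere Energy Co. → Stonebridge Textiles S.p.A. (R2): 10% × 20% × 10% = 0.2% of Beacon Mining NL.
Chain via Halcyon Logistics SA → Brightpath Pharma AG (R2): 5% × 30% × 20% = 0.3% of Beacon Mining NL.
Aggregating (R1): 7.2% + 0.2% + 0.3% = 7.7%.

7.7%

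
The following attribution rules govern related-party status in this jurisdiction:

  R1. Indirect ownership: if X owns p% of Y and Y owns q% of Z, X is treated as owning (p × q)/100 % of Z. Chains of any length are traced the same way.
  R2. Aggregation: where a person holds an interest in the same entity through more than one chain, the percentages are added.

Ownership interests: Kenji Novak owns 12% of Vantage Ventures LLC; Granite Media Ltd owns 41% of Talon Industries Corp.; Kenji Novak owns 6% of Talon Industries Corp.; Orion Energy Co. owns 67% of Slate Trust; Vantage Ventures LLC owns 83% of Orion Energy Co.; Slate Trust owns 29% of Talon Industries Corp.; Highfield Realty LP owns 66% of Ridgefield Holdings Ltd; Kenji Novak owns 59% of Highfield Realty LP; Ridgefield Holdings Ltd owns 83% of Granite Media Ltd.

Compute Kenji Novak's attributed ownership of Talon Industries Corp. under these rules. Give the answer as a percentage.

21.18651%

Chain via Vantage Ventures LLC → Orion Energy Co. → Slate Trust (R1): 12% × 83% × 67% × 29% = 1.935228% of Talon Industries Corp.
Chain via Highfield Realty LP → Ridgefield Holdings Ltd → Granite Media Ltd (R1): 59% × 66% × 83% × 41% = 13.251282% of Talon Industries Corp.
Direct interest in Talon Industries Corp: 6%.
Aggregating (R2): 1.935228% + 13.251282% + 6% = 21.18651%.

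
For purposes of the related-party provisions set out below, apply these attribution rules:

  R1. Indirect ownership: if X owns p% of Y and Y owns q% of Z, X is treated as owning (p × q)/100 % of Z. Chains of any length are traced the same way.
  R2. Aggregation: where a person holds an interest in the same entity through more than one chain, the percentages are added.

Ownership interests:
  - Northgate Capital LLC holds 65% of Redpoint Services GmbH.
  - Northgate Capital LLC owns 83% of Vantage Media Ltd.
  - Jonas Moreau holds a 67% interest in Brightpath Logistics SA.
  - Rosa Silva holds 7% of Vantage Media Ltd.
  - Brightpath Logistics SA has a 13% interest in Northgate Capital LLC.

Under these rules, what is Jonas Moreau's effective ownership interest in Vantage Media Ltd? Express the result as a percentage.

Chain via Brightpath Logistics SA → Northgate Capital LLC (R1): 67% × 13% × 83% = 7.2293% of Vantage Media Ltd.

7.2293%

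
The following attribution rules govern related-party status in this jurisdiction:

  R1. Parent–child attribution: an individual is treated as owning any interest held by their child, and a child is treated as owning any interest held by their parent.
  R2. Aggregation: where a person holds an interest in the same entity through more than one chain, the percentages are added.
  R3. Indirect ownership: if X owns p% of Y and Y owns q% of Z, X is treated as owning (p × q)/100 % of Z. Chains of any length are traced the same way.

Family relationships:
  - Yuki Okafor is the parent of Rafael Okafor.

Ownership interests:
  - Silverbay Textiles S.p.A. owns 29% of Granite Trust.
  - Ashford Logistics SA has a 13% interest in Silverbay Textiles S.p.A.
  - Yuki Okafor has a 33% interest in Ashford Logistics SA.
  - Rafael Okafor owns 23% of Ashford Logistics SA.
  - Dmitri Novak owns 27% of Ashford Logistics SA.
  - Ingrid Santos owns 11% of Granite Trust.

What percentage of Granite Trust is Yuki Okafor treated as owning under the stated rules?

2.1112%

By parent–child attribution (R1), Yuki Okafor is treated as also owning Rafael Okafor's interest in Ashford Logistics SA, giving 33% + 23% = 56%.
Chain via Ashford Logistics SA → Silverbay Textiles S.p.A. (R3): 56% × 13% × 29% = 2.1112% of Granite Trust.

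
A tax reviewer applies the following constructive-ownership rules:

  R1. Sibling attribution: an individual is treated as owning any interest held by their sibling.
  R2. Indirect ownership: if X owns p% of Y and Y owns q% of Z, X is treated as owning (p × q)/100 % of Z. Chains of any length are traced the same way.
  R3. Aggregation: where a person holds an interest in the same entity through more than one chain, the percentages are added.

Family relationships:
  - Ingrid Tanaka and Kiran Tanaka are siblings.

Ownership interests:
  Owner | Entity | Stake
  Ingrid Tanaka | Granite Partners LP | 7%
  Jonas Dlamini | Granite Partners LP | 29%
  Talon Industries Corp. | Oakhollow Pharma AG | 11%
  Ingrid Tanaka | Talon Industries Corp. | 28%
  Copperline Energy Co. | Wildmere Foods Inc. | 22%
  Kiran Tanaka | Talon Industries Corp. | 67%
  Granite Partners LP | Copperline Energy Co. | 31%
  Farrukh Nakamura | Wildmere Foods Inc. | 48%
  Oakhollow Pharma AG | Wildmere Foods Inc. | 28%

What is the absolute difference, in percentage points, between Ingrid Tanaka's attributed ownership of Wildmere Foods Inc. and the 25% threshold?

By sibling attribution (R1), Ingrid Tanaka is treated as also owning Kiran Tanaka's interest in Talon Industries Corp, giving 28% + 67% = 95%.
Chain via Granite Partners LP → Copperline Energy Co. (R2): 7% × 31% × 22% = 0.4774% of Wildmere Foods Inc.
Chain via Talon Industries Corp. → Oakhollow Pharma AG (R2): 95% × 11% × 28% = 2.926% of Wildmere Foods Inc.
Aggregating (R3): 0.4774% + 2.926% = 3.4034%.
3.4034% falls short of the 25% threshold by 21.5966 percentage points.

21.5966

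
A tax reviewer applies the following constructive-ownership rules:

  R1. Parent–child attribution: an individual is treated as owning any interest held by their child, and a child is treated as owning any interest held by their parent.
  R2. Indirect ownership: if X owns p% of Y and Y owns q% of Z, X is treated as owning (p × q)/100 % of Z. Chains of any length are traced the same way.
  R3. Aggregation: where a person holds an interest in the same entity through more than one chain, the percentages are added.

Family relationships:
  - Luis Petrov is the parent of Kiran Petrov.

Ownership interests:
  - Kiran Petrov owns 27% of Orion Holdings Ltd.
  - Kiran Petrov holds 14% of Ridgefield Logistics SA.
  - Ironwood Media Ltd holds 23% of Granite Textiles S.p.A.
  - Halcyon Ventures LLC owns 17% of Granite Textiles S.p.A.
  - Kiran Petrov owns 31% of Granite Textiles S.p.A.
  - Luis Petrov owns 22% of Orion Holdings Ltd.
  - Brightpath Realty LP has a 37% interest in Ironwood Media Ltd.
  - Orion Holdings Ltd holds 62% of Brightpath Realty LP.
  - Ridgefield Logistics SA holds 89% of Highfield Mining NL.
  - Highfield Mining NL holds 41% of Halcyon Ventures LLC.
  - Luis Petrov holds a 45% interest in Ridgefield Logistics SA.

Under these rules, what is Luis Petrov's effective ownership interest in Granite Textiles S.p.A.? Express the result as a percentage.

By parent–child attribution (R1), Luis Petrov is treated as also owning Kiran Petrov's interest in Ridgefield Logistics SA, giving 45% + 14% = 59%.
By parent–child attribution (R1), Luis Petrov is treated as also owning Kiran Petrov's interest in Orion Holdings Ltd, giving 22% + 27% = 49%.
By parent–child attribution (R1), Luis Petrov is treated as owning Kiran Petrov's 31% interest in Granite Textiles S.p.A.
Chain via Ridgefield Logistics SA → Highfield Mining NL → Halcyon Ventures LLC (R2): 59% × 89% × 41% × 17% = 3.659947% of Granite Textiles S.p.A.
Chain via Orion Holdings Ltd → Brightpath Realty LP → Ironwood Media Ltd (R2): 49% × 62% × 37% × 23% = 2.585338% of Granite Textiles S.p.A.
Direct interest in Granite Textiles S.p.A: 31%.
Aggregating (R3): 3.659947% + 2.585338% + 31% = 37.245285%.

37.245285%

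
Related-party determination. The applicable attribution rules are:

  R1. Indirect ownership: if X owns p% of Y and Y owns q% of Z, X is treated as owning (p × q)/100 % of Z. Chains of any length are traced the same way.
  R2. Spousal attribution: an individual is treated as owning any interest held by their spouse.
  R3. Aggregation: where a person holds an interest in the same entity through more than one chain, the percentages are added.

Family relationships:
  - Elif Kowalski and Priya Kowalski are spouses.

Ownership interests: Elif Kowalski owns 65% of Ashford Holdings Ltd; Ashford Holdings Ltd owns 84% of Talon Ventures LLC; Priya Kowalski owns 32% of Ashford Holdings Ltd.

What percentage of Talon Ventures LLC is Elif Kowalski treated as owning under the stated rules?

81.48%

By spousal attribution (R2), Elif Kowalski is treated as also owning Priya Kowalski's interest in Ashford Holdings Ltd, giving 65% + 32% = 97%.
Chain via Ashford Holdings Ltd (R1): 97% × 84% = 81.48% of Talon Ventures LLC.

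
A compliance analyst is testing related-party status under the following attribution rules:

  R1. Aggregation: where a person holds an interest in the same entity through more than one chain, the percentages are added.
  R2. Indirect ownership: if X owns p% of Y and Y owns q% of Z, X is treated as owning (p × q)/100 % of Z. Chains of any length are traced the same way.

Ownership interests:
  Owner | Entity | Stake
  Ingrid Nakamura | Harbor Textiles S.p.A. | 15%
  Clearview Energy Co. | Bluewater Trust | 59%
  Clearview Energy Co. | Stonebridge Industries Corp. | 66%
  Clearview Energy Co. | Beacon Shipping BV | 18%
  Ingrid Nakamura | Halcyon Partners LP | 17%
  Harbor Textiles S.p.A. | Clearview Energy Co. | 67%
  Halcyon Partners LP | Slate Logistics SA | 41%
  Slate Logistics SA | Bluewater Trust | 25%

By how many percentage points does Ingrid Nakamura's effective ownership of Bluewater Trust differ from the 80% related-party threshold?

72.328

Chain via Halcyon Partners LP → Slate Logistics SA (R2): 17% × 41% × 25% = 1.7425% of Bluewater Trust.
Chain via Harbor Textiles S.p.A. → Clearview Energy Co. (R2): 15% × 67% × 59% = 5.9295% of Bluewater Trust.
Aggregating (R1): 1.7425% + 5.9295% = 7.672%.
7.672% falls short of the 80% threshold by 72.328 percentage points.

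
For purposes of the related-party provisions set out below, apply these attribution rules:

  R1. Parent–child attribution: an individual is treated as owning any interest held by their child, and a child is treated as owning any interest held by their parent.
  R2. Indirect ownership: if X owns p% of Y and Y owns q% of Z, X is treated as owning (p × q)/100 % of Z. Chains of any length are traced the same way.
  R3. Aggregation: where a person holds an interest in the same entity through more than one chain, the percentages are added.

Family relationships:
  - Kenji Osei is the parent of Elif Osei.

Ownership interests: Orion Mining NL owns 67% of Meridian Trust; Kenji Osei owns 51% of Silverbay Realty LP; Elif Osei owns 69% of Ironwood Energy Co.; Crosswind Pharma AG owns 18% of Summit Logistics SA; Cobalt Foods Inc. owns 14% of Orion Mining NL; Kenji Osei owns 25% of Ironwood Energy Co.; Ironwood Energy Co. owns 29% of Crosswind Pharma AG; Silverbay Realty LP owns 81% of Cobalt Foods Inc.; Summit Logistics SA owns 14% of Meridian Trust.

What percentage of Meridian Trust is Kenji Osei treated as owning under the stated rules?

By parent–child attribution (R1), Kenji Osei is treated as also owning Elif Osei's interest in Ironwood Energy Co, giving 25% + 69% = 94%.
Chain via Ironwood Energy Co. → Crosswind Pharma AG → Summit Logistics SA (R2): 94% × 29% × 18% × 14% = 0.686952% of Meridian Trust.
Chain via Silverbay Realty LP → Cobalt Foods Inc. → Orion Mining NL (R2): 51% × 81% × 14% × 67% = 3.874878% of Meridian Trust.
Aggregating (R3): 0.686952% + 3.874878% = 4.56183%.

4.56183%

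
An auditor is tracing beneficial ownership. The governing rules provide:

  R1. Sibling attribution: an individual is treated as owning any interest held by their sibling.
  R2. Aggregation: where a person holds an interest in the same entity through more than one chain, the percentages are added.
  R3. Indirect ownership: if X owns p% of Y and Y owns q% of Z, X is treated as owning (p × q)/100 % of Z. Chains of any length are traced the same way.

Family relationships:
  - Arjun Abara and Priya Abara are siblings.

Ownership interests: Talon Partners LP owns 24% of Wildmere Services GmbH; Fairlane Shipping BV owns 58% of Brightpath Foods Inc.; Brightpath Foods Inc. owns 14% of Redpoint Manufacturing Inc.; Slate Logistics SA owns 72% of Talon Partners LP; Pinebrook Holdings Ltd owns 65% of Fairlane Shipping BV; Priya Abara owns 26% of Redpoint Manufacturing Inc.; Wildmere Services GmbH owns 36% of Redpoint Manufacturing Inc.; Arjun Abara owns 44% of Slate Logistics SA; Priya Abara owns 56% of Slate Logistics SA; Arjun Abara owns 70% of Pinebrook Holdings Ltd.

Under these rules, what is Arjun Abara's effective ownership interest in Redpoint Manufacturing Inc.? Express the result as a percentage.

35.9154%

By sibling attribution (R1), Arjun Abara is treated as also owning Priya Abara's interest in Slate Logistics SA, giving 44% + 56% = 100%.
By sibling attribution (R1), Arjun Abara is treated as owning Priya Abara's 26% interest in Redpoint Manufacturing Inc.
Chain via Slate Logistics SA → Talon Partners LP → Wildmere Services GmbH (R3): 100% × 72% × 24% × 36% = 6.2208% of Redpoint Manufacturing Inc.
Chain via Pinebrook Holdings Ltd → Fairlane Shipping BV → Brightpath Foods Inc. (R3): 70% × 65% × 58% × 14% = 3.6946% of Redpoint Manufacturing Inc.
Direct interest in Redpoint Manufacturing Inc: 26%.
Aggregating (R2): 6.2208% + 3.6946% + 26% = 35.9154%.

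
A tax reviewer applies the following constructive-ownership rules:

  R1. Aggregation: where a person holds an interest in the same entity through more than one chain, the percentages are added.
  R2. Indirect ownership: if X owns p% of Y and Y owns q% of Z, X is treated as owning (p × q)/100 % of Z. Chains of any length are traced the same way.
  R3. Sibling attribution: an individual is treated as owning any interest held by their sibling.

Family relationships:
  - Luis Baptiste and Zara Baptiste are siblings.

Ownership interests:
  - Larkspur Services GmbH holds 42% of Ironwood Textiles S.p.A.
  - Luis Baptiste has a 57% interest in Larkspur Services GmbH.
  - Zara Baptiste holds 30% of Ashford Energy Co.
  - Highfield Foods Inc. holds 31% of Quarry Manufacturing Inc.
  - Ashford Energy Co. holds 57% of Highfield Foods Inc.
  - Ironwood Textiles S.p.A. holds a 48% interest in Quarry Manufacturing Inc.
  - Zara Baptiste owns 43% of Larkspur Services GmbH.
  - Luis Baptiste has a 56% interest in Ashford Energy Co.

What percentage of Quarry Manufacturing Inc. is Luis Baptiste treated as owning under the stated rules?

By sibling attribution (R3), Luis Baptiste is treated as also owning Zara Baptiste's interest in Larkspur Services GmbH, giving 57% + 43% = 100%.
By sibling attribution (R3), Luis Baptiste is treated as also owning Zara Baptiste's interest in Ashford Energy Co, giving 56% + 30% = 86%.
Chain via Larkspur Services GmbH → Ironwood Textiles S.p.A. (R2): 100% × 42% × 48% = 20.16% of Quarry Manufacturing Inc.
Chain via Ashford Energy Co. → Highfield Foods Inc. (R2): 86% × 57% × 31% = 15.1962% of Quarry Manufacturing Inc.
Aggregating (R1): 20.16% + 15.1962% = 35.3562%.

35.3562%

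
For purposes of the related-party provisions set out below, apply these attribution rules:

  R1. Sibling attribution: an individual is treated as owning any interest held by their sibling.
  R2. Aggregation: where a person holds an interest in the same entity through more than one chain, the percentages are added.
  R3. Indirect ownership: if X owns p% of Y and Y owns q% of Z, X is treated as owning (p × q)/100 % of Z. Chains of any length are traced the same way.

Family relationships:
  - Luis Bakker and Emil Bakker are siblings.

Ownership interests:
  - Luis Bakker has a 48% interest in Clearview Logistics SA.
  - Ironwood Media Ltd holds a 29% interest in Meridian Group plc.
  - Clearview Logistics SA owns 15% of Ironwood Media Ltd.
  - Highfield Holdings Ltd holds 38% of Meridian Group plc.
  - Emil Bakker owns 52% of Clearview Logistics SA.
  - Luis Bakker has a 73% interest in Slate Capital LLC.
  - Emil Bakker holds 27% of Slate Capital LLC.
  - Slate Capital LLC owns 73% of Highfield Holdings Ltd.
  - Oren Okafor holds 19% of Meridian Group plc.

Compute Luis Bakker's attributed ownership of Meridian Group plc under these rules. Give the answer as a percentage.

32.09%

By sibling attribution (R1), Luis Bakker is treated as also owning Emil Bakker's interest in Slate Capital LLC, giving 73% + 27% = 100%.
By sibling attribution (R1), Luis Bakker is treated as also owning Emil Bakker's interest in Clearview Logistics SA, giving 48% + 52% = 100%.
Chain via Slate Capital LLC → Highfield Holdings Ltd (R3): 100% × 73% × 38% = 27.74% of Meridian Group plc.
Chain via Clearview Logistics SA → Ironwood Media Ltd (R3): 100% × 15% × 29% = 4.35% of Meridian Group plc.
Aggregating (R2): 27.74% + 4.35% = 32.09%.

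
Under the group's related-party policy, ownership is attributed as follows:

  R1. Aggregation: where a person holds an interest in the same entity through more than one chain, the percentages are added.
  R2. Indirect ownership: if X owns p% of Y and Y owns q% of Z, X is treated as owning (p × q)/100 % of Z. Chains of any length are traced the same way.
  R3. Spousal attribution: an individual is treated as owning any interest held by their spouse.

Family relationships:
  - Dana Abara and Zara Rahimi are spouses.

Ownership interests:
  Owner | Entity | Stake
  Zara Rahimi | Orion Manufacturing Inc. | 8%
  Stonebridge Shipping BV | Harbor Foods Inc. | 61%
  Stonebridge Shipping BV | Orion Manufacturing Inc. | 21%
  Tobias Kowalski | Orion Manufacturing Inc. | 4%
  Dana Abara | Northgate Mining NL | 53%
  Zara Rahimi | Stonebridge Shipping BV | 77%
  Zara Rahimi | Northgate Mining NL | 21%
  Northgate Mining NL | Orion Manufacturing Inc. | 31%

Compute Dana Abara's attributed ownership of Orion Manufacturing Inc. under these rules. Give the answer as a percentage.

By spousal attribution (R3), Dana Abara is treated as also owning Zara Rahimi's interest in Northgate Mining NL, giving 53% + 21% = 74%.
By spousal attribution (R3), Dana Abara is treated as owning Zara Rahimi's 77% interest in Stonebridge Shipping BV.
By spousal attribution (R3), Dana Abara is treated as owning Zara Rahimi's 8% interest in Orion Manufacturing Inc.
Chain via Northgate Mining NL (R2): 74% × 31% = 22.94% of Orion Manufacturing Inc.
Chain via Stonebridge Shipping BV (R2): 77% × 21% = 16.17% of Orion Manufacturing Inc.
Direct interest in Orion Manufacturing Inc: 8%.
Aggregating (R1): 22.94% + 16.17% + 8% = 47.11%.

47.11%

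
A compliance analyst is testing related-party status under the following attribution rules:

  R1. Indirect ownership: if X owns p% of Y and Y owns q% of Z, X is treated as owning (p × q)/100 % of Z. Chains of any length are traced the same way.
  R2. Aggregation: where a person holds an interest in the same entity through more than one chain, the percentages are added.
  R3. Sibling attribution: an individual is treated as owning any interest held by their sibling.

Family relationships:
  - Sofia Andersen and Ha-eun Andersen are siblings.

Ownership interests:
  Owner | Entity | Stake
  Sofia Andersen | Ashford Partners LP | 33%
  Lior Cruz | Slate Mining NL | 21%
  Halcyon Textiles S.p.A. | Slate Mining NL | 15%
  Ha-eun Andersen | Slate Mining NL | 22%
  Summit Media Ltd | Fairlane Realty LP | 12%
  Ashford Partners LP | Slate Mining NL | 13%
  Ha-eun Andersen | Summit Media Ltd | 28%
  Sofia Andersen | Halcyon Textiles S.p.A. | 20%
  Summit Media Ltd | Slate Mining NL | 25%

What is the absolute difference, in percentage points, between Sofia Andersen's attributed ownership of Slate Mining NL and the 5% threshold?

By sibling attribution (R3), Sofia Andersen is treated as owning Ha-eun Andersen's 28% interest in Summit Media Ltd.
By sibling attribution (R3), Sofia Andersen is treated as owning Ha-eun Andersen's 22% interest in Slate Mining NL.
Chain via Ashford Partners LP (R1): 33% × 13% = 4.29% of Slate Mining NL.
Chain via Halcyon Textiles S.p.A. (R1): 20% × 15% = 3% of Slate Mining NL.
Chain via Summit Media Ltd (R1): 28% × 25% = 7% of Slate Mining NL.
Direct interest in Slate Mining NL: 22%.
Aggregating (R2): 4.29% + 3% + 7% + 22% = 36.29%.
36.29% exceeds the 5% threshold by 31.29 percentage points.

31.29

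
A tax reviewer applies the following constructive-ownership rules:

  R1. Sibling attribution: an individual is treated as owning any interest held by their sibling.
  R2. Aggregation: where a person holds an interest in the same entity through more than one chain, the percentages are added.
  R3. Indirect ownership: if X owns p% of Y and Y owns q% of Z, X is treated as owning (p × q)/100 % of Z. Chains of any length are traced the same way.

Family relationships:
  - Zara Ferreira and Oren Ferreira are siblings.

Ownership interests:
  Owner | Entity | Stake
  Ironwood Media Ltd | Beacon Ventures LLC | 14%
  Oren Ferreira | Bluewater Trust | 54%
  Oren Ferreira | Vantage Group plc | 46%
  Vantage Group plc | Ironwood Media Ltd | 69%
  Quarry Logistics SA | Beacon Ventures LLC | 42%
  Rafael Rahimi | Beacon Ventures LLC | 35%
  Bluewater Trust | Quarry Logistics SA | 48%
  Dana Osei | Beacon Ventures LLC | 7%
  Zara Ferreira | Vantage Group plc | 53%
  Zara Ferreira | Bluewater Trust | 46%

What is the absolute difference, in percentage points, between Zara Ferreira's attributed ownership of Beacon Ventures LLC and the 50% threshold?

By sibling attribution (R1), Zara Ferreira is treated as also owning Oren Ferreira's interest in Bluewater Trust, giving 46% + 54% = 100%.
By sibling attribution (R1), Zara Ferreira is treated as also owning Oren Ferreira's interest in Vantage Group plc, giving 53% + 46% = 99%.
Chain via Bluewater Trust → Quarry Logistics SA (R3): 100% × 48% × 42% = 20.16% of Beacon Ventures LLC.
Chain via Vantage Group plc → Ironwood Media Ltd (R3): 99% × 69% × 14% = 9.5634% of Beacon Ventures LLC.
Aggregating (R2): 20.16% + 9.5634% = 29.7234%.
29.7234% falls short of the 50% threshold by 20.2766 percentage points.

20.2766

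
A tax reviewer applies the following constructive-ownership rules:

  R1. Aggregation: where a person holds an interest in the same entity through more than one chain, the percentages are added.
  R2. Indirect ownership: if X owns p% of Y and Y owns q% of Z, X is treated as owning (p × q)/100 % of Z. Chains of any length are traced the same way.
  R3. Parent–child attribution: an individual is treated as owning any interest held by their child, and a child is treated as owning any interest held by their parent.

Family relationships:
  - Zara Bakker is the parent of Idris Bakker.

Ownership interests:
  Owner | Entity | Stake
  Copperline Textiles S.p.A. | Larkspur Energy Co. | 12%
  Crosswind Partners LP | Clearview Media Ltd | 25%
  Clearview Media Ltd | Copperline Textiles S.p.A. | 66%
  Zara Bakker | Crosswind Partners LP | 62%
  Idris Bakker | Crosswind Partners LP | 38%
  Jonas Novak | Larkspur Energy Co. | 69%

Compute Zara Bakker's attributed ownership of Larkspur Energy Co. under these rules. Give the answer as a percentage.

By parent–child attribution (R3), Zara Bakker is treated as also owning Idris Bakker's interest in Crosswind Partners LP, giving 62% + 38% = 100%.
Chain via Crosswind Partners LP → Clearview Media Ltd → Copperline Textiles S.p.A. (R2): 100% × 25% × 66% × 12% = 1.98% of Larkspur Energy Co.

1.98%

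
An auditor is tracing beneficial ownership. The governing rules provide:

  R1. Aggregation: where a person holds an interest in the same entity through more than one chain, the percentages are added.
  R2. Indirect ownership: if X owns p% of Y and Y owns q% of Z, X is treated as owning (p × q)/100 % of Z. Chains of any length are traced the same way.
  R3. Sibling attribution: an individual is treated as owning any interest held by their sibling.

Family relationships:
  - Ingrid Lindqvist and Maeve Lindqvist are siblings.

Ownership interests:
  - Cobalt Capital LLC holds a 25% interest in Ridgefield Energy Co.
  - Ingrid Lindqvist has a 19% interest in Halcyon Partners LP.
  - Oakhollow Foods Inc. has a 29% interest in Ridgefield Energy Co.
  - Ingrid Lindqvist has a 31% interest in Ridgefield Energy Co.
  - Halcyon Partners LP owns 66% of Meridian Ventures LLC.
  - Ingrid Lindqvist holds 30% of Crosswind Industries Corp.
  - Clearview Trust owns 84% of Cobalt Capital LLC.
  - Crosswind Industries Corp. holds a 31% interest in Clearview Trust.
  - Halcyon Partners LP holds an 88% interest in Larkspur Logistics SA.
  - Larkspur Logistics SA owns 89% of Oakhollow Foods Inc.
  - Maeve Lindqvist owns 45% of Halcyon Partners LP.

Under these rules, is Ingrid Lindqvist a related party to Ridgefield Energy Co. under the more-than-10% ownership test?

Yes

By sibling attribution (R3), Ingrid Lindqvist is treated as also owning Maeve Lindqvist's interest in Halcyon Partners LP, giving 19% + 45% = 64%.
Chain via Crosswind Industries Corp. → Clearview Trust → Cobalt Capital LLC (R2): 30% × 31% × 84% × 25% = 1.953% of Ridgefield Energy Co.
Chain via Halcyon Partners LP → Larkspur Logistics SA → Oakhollow Foods Inc. (R2): 64% × 88% × 89% × 29% = 14.536192% of Ridgefield Energy Co.
Direct interest in Ridgefield Energy Co: 31%.
Aggregating (R1): 1.953% + 14.536192% + 31% = 47.489192%.
47.489192% exceeds the 10% threshold, so Ingrid is a related party to Ridgefield Energy Co.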